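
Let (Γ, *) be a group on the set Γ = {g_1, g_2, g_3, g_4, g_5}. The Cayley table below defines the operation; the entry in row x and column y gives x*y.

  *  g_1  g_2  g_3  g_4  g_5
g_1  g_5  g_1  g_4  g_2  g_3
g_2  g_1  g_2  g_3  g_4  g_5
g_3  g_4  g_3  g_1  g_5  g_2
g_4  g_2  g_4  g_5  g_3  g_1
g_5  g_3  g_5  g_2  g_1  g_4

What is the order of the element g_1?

The identity element is g_2 (its row matches the header).
g_1^1 = g_1
g_1^2 = g_1*g_1 = g_5
g_1^3 = g_5*g_1 = g_3
g_1^4 = g_3*g_1 = g_4
g_1^5 = g_4*g_1 = g_2
The first power of g_1 equal to the identity is g_1^5, so ord(g_1) = 5.

5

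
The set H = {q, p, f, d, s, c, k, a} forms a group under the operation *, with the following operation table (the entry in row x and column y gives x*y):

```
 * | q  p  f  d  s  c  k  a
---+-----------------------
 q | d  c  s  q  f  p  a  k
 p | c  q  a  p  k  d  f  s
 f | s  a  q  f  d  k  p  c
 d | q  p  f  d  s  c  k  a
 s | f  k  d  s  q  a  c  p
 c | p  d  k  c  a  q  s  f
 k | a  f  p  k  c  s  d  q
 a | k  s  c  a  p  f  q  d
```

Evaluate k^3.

k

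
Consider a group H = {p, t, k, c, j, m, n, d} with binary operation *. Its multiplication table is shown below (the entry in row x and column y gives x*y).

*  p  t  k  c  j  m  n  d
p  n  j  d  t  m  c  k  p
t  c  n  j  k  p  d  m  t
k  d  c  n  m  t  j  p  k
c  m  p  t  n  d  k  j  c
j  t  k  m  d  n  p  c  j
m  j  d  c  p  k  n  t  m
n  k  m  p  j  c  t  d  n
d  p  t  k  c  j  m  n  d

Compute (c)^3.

c^1 = c
c^2 = c*c = n
c^3 = n*c = j
(Structurally, H here is isomorphic to the quaternion group Q_8.)

j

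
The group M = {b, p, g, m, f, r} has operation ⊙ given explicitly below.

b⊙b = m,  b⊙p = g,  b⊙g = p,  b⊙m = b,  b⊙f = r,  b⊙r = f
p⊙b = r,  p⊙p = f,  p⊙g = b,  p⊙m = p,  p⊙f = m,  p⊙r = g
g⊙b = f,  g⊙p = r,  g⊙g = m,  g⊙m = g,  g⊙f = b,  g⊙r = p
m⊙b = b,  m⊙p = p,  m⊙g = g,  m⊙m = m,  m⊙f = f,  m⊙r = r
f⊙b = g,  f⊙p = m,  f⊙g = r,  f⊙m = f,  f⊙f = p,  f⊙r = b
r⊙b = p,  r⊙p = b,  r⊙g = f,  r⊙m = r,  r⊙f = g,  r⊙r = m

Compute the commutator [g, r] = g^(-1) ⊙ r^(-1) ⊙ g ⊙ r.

f

Identity is m; from the table g^(-1) = g and r^(-1) = r.
g ⊙ r = p
p ⊙ g = b
b ⊙ r = f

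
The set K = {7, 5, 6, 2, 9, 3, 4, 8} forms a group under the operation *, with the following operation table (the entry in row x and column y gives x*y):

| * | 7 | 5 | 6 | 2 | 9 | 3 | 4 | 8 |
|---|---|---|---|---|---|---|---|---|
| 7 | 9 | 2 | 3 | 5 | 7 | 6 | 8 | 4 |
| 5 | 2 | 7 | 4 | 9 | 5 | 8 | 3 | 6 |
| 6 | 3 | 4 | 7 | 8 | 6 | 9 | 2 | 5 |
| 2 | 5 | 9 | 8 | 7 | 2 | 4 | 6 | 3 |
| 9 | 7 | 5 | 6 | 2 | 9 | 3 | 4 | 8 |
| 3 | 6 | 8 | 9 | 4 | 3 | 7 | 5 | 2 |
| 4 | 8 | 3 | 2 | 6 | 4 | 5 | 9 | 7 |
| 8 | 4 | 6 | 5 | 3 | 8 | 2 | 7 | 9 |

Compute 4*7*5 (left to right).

6

4*7 = 8
8*5 = 6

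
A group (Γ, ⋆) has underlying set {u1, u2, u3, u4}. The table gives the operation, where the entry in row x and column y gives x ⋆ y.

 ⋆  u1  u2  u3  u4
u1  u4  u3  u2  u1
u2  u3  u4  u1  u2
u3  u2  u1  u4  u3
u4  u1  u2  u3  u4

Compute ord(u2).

2

The identity element is u4 (its row matches the header).
u2^1 = u2
u2^2 = u2 ⋆ u2 = u4
The first power of u2 equal to the identity is u2^2, so ord(u2) = 2.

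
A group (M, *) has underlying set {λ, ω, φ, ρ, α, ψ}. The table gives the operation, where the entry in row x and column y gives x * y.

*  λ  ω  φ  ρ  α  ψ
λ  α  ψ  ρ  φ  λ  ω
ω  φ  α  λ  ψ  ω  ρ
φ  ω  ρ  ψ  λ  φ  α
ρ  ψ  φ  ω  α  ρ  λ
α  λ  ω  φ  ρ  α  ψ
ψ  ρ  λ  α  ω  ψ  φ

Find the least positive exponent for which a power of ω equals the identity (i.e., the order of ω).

The identity element is α (its row matches the header).
ω^1 = ω
ω^2 = ω * ω = α
The first power of ω equal to the identity is ω^2, so ord(ω) = 2.
(Structurally, M here is isomorphic to the symmetric group S_3.)

2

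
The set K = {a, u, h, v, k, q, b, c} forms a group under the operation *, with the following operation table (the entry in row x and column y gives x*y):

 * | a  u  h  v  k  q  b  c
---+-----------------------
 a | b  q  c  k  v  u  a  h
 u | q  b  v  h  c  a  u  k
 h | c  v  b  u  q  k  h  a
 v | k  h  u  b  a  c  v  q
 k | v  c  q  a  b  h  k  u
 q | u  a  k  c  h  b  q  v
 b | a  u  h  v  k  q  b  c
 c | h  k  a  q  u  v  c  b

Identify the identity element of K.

The identity e satisfies e*x = x for all x, so its row in the table reproduces the column headers.
Row b reads: a, u, h, v, k, q, b, c — exactly the header order. So b is the identity.

b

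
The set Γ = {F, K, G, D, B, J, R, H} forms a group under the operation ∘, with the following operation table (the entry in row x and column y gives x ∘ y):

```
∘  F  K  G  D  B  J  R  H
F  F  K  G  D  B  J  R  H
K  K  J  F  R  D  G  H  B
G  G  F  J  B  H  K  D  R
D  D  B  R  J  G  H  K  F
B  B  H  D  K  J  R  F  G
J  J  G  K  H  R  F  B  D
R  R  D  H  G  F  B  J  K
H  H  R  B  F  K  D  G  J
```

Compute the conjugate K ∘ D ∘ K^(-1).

H

The identity is F. In row K, the entry F sits in column G, so K^(-1) = G.
K ∘ D = R
R ∘ G = H
(Structurally, Γ here is isomorphic to the quaternion group Q_8.)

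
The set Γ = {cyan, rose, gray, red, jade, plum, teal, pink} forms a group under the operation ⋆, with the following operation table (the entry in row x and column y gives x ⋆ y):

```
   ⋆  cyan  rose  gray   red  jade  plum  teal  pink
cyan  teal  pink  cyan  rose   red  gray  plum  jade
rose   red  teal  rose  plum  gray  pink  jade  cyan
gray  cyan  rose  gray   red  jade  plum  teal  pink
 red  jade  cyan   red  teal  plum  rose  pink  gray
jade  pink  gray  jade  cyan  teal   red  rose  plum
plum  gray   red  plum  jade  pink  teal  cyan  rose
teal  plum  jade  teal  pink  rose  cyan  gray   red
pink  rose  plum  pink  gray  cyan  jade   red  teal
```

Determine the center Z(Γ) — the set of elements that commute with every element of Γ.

An element z is central iff its row equals its column in the table.
For cyan: cyan ⋆ jade = red ≠ pink = jade ⋆ cyan, so cyan ∉ Z.
Checking each element this way leaves Z(Γ) = {gray, teal}.

{gray, teal}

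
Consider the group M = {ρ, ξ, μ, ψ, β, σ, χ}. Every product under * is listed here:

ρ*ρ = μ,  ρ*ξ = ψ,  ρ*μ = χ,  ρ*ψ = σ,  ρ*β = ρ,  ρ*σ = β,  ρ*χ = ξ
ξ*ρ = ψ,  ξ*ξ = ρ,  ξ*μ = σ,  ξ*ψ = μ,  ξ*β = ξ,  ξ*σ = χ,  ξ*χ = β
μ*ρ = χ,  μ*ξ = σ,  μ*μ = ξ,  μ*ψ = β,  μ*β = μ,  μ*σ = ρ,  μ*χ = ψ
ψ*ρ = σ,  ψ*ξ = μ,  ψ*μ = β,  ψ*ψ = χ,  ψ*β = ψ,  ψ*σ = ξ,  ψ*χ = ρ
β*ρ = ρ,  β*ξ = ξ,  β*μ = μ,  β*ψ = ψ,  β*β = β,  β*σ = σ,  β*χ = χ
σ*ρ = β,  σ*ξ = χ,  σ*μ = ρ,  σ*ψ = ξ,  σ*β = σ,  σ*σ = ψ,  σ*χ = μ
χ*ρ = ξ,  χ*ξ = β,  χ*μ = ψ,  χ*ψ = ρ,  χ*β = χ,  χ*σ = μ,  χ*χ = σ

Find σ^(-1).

ρ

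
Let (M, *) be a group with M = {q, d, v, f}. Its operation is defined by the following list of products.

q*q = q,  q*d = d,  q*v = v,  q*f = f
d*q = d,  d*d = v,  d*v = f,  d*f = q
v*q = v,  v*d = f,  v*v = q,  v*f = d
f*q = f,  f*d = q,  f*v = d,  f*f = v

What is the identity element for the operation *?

The identity e satisfies e*x = x for all x, so its row in the table reproduces the column headers.
Row q reads: q, d, v, f — exactly the header order. So q is the identity.
(Structurally, M here is isomorphic to the cyclic group Z_4.)

q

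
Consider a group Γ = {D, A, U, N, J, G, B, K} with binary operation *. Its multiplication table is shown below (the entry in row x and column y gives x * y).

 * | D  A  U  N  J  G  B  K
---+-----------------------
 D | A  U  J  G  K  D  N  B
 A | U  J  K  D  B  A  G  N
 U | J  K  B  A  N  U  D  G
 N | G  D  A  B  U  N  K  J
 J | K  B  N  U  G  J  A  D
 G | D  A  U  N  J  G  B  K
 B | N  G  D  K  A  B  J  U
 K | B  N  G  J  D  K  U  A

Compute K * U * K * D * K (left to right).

K * U = G
G * K = K
K * D = B
B * K = U

U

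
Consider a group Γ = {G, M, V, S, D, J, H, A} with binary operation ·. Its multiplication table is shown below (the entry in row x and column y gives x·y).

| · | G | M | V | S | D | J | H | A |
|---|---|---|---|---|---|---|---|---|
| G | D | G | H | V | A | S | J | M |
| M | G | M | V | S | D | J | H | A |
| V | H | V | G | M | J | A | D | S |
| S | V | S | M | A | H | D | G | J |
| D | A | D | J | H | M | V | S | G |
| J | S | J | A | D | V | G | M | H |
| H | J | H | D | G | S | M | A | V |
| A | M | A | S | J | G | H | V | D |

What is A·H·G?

H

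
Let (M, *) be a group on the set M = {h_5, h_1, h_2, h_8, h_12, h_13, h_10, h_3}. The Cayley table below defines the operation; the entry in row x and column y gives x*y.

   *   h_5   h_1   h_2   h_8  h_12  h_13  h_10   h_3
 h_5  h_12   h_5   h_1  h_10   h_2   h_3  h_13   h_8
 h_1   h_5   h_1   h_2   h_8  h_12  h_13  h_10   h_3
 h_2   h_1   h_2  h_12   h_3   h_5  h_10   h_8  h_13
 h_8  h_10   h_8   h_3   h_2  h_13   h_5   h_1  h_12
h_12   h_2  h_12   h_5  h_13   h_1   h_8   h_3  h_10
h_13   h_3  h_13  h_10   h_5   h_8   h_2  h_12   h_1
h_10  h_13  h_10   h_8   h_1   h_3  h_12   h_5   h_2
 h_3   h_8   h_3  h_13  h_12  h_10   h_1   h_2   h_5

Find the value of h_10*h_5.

Read row h_10, column h_5: h_10*h_5 = h_13.

h_13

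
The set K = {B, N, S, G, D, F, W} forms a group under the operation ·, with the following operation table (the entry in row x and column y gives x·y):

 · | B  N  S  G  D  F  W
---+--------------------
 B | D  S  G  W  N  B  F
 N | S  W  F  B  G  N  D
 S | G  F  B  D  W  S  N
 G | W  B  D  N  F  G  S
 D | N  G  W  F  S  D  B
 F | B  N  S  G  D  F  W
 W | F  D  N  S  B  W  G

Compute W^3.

W^1 = W
W^2 = W·W = G
W^3 = G·W = S

S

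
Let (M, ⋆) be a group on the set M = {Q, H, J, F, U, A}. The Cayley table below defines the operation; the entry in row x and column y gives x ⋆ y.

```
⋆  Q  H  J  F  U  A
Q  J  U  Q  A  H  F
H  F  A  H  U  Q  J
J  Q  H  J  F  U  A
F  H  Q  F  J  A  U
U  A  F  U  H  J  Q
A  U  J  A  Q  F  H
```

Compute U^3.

U^1 = U
U^2 = U ⋆ U = J
U^3 = J ⋆ U = U

U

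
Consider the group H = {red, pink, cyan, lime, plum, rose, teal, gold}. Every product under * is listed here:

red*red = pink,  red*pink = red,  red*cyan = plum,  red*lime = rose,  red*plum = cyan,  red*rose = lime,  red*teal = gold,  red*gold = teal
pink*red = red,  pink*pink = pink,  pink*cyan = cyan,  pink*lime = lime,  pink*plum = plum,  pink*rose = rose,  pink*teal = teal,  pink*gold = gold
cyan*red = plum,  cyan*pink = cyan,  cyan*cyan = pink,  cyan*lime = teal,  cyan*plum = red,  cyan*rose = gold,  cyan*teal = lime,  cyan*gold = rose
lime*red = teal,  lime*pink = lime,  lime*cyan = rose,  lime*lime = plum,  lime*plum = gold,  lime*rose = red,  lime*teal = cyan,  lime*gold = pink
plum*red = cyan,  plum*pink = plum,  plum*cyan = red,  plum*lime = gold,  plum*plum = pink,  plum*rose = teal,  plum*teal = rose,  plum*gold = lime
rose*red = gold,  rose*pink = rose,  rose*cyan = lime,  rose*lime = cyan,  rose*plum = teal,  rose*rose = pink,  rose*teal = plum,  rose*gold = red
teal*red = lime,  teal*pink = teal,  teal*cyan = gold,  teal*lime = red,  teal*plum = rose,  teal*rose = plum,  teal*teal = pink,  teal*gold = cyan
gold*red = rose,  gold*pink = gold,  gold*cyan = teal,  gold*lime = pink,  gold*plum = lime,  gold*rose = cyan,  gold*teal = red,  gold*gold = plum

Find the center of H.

{pink, plum}

An element z is central iff its row equals its column in the table.
For red: red * gold = teal ≠ rose = gold * red, so red ∉ Z.
Checking each element this way leaves Z(H) = {pink, plum}.
(Structurally, H here is isomorphic to the dihedral group D_4.)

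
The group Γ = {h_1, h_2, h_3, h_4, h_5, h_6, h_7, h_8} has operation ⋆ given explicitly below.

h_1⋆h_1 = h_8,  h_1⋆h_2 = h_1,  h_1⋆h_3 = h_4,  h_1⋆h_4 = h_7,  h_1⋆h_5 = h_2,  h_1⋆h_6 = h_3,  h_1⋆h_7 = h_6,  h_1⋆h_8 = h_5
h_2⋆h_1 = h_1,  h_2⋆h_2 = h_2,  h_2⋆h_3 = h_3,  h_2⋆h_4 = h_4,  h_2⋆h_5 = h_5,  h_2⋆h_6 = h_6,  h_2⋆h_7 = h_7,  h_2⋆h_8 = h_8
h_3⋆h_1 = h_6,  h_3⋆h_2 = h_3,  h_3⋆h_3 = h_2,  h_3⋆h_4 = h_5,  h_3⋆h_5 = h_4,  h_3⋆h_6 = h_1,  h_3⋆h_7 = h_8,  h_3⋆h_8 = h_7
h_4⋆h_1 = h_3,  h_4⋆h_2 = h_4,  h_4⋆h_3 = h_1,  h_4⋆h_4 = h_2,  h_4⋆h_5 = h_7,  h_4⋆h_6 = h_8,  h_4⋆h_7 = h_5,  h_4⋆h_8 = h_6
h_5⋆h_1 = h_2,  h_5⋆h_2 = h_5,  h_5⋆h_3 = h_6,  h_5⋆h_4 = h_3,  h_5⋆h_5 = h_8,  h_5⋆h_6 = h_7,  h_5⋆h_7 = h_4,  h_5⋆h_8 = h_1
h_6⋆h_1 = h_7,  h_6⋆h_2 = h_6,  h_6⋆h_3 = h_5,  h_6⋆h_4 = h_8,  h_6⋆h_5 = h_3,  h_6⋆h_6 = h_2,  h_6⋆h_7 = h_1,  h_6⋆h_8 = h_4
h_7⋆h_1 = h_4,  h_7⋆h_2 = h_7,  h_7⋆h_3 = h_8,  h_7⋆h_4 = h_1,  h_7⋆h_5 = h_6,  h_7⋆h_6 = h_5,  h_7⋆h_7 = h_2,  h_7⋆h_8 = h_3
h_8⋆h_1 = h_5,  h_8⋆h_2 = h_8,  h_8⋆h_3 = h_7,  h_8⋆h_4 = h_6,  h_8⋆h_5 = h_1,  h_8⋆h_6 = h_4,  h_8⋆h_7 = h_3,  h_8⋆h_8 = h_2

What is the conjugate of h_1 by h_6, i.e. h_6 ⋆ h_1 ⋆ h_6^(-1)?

h_5

The identity is h_2. In row h_6, the entry h_2 sits in column h_6, so h_6^(-1) = h_6.
h_6 ⋆ h_1 = h_7
h_7 ⋆ h_6 = h_5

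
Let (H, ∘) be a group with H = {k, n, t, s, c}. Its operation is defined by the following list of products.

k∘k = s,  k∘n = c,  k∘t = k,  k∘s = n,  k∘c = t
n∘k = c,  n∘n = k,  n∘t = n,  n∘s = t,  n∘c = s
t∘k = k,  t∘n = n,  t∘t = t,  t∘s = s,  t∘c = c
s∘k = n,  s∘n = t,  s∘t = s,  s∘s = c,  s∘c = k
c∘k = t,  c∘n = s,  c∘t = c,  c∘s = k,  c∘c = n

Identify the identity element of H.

t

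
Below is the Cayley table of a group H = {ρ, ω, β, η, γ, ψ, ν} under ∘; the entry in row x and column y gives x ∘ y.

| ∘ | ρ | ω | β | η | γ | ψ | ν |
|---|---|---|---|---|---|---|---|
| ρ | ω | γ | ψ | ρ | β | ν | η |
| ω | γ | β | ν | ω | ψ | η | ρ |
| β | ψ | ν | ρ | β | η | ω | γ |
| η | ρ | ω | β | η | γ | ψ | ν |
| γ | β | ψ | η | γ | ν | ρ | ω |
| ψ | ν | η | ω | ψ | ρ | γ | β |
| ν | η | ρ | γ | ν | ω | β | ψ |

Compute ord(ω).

The identity element is η (its row matches the header).
ω^1 = ω
ω^2 = ω ∘ ω = β
ω^3 = β ∘ ω = ν
ω^4 = ν ∘ ω = ρ
ω^5 = ρ ∘ ω = γ
ω^6 = γ ∘ ω = ψ
ω^7 = ψ ∘ ω = η
The first power of ω equal to the identity is ω^7, so ord(ω) = 7.
(Structurally, H here is isomorphic to the cyclic group Z_7.)

7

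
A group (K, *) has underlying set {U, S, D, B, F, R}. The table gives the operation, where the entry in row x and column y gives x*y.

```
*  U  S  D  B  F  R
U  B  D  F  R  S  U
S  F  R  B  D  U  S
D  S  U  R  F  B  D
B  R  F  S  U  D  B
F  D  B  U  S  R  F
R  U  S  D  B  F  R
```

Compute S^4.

S^1 = S
S^2 = S*S = R
S^3 = R*S = S
S^4 = S*S = R

R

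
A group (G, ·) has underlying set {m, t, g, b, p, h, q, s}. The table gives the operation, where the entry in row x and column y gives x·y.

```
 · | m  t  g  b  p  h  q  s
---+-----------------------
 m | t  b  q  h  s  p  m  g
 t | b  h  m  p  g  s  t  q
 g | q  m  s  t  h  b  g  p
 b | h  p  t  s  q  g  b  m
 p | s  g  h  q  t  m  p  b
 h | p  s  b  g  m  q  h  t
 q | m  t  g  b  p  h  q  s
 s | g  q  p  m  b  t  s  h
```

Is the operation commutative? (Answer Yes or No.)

Check whether the table is symmetric across its main diagonal.
Every entry (row x, col y) equals the entry (row y, col x), so G is abelian.

Yes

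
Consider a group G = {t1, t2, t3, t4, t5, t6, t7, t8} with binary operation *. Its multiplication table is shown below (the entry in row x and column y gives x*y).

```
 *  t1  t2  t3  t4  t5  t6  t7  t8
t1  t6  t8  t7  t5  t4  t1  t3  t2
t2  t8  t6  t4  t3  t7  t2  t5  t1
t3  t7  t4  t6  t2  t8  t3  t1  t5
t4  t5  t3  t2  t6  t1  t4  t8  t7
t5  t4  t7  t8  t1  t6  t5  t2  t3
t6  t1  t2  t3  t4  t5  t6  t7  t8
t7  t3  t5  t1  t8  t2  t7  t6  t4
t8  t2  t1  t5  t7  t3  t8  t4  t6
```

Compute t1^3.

t1^1 = t1
t1^2 = t1*t1 = t6
t1^3 = t6*t1 = t1
(Structurally, G here is isomorphic to the elementary abelian group (Z_2)^3.)

t1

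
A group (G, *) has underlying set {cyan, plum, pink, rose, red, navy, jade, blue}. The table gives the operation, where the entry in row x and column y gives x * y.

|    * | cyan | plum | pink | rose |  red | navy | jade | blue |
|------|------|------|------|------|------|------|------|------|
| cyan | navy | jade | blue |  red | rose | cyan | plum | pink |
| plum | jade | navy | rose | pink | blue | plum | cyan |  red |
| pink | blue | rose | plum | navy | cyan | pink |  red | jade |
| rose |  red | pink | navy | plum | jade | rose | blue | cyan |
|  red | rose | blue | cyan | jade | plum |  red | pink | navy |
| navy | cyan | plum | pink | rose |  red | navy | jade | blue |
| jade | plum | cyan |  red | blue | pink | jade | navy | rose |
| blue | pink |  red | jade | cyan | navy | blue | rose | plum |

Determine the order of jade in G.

2

The identity element is navy (its row matches the header).
jade^1 = jade
jade^2 = jade * jade = navy
The first power of jade equal to the identity is jade^2, so ord(jade) = 2.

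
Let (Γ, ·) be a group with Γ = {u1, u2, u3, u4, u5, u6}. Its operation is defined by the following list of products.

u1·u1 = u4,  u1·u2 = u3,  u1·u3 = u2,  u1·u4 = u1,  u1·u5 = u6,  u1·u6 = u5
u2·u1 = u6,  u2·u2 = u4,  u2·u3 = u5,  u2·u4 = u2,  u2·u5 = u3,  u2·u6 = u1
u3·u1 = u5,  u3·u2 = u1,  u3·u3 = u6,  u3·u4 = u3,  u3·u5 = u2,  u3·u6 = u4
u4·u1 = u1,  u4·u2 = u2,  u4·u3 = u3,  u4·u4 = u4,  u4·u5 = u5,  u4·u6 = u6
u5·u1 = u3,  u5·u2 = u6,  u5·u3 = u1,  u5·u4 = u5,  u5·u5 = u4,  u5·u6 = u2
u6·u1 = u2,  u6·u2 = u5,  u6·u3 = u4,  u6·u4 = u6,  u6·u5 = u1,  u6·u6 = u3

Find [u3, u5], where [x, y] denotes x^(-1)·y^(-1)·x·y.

Identity is u4; from the table u3^(-1) = u6 and u5^(-1) = u5.
u6·u5 = u1
u1·u3 = u2
u2·u5 = u3

u3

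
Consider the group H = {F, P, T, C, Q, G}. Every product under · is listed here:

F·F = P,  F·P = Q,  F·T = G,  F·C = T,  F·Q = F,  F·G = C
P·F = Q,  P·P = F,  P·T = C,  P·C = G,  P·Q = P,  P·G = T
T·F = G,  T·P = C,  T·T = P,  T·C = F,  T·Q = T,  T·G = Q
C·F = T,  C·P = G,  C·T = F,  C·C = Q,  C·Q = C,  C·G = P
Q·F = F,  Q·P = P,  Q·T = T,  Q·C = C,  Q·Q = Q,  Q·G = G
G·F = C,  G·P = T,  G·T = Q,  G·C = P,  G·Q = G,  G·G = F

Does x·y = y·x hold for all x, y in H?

Check whether the table is symmetric across its main diagonal.
Every entry (row x, col y) equals the entry (row y, col x), so H is abelian.

Yes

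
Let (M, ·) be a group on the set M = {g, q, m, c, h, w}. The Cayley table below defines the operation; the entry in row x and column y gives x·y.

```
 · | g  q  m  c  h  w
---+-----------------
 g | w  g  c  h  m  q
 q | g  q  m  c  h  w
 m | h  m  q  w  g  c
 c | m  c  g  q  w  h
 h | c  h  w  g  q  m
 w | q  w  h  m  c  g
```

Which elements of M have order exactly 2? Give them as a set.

{c, h, m}

Identity is q. Compute the order of each non-identity element by repeated multiplication:
  g: g → w → q  (order 3)
  m: m → q  (order 2)
  c: c → q  (order 2)
  h: h → q  (order 2)
  w: w → g → q  (order 3)
Elements of order 2: {c, h, m}.
(Structurally, M here is isomorphic to the symmetric group S_3.)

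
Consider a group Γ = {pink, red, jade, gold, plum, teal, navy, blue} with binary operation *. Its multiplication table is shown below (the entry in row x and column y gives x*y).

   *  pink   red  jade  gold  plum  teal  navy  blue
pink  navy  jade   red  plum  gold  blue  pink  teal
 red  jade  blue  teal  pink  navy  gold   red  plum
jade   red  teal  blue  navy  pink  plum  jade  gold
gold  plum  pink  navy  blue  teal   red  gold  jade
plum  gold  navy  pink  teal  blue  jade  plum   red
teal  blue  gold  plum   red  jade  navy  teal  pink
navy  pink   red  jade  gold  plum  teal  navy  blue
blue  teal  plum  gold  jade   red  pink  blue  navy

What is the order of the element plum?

4

The identity element is navy (its row matches the header).
plum^1 = plum
plum^2 = plum*plum = blue
plum^3 = blue*plum = red
plum^4 = red*plum = navy
The first power of plum equal to the identity is plum^4, so ord(plum) = 4.
(Structurally, Γ here is isomorphic to Z_2 x Z_4.)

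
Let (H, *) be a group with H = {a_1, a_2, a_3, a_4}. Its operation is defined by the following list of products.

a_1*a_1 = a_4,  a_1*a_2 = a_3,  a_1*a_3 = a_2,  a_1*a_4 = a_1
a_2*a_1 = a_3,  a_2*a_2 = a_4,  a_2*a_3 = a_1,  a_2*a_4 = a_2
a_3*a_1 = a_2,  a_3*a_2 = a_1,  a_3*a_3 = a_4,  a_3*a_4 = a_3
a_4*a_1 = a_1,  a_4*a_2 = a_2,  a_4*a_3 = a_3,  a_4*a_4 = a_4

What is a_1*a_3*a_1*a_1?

a_1*a_3 = a_2
a_2*a_1 = a_3
a_3*a_1 = a_2
(Structurally, H here is isomorphic to the Klein four-group V_4.)

a_2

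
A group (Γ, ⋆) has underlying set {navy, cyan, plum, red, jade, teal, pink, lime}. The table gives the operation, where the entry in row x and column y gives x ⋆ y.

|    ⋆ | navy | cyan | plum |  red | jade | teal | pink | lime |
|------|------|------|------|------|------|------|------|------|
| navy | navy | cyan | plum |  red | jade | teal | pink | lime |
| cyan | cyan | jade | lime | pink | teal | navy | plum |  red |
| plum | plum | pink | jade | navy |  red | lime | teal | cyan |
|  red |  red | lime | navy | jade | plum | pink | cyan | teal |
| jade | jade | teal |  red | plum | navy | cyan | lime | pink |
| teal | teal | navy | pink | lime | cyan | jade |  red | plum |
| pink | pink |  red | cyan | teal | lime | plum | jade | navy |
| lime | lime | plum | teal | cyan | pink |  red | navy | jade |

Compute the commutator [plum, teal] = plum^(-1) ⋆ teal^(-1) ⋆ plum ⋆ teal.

Identity is navy; from the table plum^(-1) = red and teal^(-1) = cyan.
red ⋆ cyan = lime
lime ⋆ plum = teal
teal ⋆ teal = jade

jade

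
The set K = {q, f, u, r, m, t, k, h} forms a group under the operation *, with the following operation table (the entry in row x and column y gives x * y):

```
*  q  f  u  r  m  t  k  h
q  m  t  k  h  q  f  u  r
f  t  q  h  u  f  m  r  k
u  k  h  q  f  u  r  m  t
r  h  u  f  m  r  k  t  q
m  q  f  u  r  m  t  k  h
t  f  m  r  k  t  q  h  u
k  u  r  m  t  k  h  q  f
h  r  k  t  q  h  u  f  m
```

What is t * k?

h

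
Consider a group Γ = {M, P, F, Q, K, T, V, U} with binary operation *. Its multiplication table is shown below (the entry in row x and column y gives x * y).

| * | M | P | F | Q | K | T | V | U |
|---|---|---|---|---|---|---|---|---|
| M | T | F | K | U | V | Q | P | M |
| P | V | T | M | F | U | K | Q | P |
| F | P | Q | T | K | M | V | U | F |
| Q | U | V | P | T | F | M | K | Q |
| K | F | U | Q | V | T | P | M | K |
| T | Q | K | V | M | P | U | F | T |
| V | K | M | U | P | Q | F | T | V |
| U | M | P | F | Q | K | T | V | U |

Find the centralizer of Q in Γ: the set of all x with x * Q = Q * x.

Compare row Q with column Q entry by entry.
T * Q = M = Q * T, so T commutes with Q.
V * Q = P but Q * V = K, so V does not.
Collecting the elements that commute with Q: C(Q) = {M, Q, T, U}.

{M, Q, T, U}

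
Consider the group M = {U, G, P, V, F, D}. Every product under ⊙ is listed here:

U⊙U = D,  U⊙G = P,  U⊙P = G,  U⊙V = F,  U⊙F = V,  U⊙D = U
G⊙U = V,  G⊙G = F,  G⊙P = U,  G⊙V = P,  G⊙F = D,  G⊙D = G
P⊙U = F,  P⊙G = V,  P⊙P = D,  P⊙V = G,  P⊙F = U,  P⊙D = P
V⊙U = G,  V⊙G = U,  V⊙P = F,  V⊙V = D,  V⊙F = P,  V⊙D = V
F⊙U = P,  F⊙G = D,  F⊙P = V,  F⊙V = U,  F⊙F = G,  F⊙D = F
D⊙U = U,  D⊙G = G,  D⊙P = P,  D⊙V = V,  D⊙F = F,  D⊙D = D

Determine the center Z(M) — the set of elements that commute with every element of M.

{D}

An element z is central iff its row equals its column in the table.
For F: F ⊙ V = U ≠ P = V ⊙ F, so F ∉ Z.
Checking each element this way leaves Z(M) = {D}.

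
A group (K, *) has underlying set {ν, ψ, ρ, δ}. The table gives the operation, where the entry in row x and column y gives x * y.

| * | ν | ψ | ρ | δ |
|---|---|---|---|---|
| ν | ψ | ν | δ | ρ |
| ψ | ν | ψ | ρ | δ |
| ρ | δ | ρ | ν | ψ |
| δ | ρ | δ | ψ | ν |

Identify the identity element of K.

The identity e satisfies e * x = x for all x, so its row in the table reproduces the column headers.
Row ψ reads: ν, ψ, ρ, δ — exactly the header order. So ψ is the identity.
(Structurally, K here is isomorphic to the cyclic group Z_4.)

ψ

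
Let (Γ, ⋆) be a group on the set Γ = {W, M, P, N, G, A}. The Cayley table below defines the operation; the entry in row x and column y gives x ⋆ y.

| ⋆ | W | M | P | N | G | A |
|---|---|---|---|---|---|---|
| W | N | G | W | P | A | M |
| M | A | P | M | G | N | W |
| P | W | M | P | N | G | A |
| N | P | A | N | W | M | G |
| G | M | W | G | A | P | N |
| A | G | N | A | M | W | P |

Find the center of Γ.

{P}

An element z is central iff its row equals its column in the table.
For A: A ⋆ W = G ≠ M = W ⋆ A, so A ∉ Z.
Checking each element this way leaves Z(Γ) = {P}.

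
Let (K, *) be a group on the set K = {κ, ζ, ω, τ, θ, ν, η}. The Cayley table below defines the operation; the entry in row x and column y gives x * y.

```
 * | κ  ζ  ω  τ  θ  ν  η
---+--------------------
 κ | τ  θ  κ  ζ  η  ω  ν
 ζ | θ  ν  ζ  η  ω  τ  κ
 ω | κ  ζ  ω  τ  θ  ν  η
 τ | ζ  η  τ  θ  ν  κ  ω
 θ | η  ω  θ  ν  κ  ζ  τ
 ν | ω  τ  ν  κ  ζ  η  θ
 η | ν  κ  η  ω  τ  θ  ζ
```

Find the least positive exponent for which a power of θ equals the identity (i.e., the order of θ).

7

The identity element is ω (its row matches the header).
θ^1 = θ
θ^2 = θ * θ = κ
θ^3 = κ * θ = η
θ^4 = η * θ = τ
θ^5 = τ * θ = ν
θ^6 = ν * θ = ζ
θ^7 = ζ * θ = ω
The first power of θ equal to the identity is θ^7, so ord(θ) = 7.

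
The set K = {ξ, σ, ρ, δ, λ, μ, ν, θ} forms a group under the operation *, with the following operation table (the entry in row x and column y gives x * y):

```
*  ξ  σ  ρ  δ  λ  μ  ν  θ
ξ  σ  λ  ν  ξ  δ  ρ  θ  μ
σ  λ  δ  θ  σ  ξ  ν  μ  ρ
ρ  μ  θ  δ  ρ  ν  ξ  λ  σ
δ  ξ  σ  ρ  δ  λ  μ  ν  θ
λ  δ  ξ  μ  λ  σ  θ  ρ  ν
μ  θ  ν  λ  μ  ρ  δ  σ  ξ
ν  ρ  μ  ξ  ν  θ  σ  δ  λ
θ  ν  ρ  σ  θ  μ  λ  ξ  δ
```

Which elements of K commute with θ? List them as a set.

{δ, θ, ρ, σ}

Compare row θ with column θ entry by entry.
σ * θ = ρ = θ * σ, so σ commutes with θ.
λ * θ = ν but θ * λ = μ, so λ does not.
Collecting the elements that commute with θ: C(θ) = {δ, θ, ρ, σ}.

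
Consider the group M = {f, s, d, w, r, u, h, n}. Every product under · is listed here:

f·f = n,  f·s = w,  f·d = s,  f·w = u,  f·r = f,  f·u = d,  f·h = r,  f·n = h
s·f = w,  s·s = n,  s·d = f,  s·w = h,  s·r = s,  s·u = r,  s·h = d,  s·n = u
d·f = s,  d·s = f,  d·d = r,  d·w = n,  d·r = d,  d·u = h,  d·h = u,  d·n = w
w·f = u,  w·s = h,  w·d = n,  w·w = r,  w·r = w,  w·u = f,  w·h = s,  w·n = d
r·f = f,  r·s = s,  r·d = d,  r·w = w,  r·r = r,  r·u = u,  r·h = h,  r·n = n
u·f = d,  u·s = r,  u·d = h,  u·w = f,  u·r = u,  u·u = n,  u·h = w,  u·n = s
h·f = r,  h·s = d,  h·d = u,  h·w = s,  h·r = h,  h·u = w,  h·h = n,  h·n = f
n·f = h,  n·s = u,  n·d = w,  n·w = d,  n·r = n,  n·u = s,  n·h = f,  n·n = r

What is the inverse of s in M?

First locate the identity: row r matches the header, so r is the identity.
Scan row s for r: s·u = r. Hence s^(-1) = u.
(Structurally, M here is isomorphic to Z_2 x Z_4.)

u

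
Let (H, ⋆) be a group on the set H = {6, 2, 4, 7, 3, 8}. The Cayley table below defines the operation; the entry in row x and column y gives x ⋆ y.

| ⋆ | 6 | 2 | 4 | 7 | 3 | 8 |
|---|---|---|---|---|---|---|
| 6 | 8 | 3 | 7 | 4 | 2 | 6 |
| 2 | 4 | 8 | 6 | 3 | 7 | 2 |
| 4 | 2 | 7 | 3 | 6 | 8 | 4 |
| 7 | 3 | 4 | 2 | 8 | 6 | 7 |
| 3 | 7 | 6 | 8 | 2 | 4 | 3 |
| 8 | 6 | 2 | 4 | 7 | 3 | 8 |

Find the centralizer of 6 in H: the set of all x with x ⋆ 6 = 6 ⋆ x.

Compare row 6 with column 6 entry by entry.
3 ⋆ 6 = 7 but 6 ⋆ 3 = 2, so 3 does not.
Collecting the elements that commute with 6: C(6) = {6, 8}.

{6, 8}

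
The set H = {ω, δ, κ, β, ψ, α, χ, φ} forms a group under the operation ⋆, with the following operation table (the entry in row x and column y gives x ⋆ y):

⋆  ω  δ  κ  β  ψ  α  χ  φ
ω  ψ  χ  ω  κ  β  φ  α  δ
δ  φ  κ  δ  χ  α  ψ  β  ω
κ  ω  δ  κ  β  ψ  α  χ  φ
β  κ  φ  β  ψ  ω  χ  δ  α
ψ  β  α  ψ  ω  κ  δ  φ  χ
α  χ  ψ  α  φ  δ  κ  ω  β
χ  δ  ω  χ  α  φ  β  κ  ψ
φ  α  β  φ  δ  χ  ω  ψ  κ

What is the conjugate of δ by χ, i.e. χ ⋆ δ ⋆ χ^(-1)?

α

The identity is κ. In row χ, the entry κ sits in column χ, so χ^(-1) = χ.
χ ⋆ δ = ω
ω ⋆ χ = α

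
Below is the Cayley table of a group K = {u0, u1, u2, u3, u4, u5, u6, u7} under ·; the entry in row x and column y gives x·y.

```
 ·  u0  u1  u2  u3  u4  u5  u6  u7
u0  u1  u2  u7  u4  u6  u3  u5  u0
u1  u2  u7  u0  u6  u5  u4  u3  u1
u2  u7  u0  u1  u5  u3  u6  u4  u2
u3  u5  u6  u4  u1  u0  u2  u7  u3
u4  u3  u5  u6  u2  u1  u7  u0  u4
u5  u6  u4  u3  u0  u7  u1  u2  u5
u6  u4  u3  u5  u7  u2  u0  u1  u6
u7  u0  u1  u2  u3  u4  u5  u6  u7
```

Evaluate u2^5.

u2

u2^1 = u2
u2^2 = u2·u2 = u1
u2^3 = u1·u2 = u0
u2^4 = u0·u2 = u7
u2^5 = u7·u2 = u2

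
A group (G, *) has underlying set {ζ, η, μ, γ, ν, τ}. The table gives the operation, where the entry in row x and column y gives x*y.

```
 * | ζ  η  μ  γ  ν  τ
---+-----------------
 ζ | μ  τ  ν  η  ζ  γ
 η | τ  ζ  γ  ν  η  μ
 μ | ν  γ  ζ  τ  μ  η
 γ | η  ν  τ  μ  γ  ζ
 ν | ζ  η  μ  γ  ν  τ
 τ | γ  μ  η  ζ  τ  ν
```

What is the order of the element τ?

2

The identity element is ν (its row matches the header).
τ^1 = τ
τ^2 = τ*τ = ν
The first power of τ equal to the identity is τ^2, so ord(τ) = 2.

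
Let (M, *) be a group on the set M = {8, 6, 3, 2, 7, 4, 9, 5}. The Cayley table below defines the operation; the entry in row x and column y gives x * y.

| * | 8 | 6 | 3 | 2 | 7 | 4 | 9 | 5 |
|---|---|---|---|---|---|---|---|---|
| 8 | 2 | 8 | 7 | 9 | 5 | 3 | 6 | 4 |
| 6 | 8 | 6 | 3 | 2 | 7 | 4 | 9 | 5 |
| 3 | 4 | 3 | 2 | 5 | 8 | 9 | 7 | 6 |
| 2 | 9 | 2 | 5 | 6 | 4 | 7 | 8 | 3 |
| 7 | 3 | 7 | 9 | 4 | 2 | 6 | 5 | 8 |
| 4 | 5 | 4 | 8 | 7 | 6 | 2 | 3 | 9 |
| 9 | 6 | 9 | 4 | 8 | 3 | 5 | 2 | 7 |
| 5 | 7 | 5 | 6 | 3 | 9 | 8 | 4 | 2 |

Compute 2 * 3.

Read row 2, column 3: 2 * 3 = 5.

5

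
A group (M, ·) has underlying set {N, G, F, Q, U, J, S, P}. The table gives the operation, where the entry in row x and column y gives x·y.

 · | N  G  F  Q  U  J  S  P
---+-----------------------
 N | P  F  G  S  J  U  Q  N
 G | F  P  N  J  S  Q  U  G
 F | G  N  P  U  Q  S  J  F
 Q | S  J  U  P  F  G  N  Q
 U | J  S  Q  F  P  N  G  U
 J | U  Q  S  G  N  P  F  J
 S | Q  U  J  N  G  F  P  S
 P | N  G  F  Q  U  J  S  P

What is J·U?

Read row J, column U: J·U = N.

N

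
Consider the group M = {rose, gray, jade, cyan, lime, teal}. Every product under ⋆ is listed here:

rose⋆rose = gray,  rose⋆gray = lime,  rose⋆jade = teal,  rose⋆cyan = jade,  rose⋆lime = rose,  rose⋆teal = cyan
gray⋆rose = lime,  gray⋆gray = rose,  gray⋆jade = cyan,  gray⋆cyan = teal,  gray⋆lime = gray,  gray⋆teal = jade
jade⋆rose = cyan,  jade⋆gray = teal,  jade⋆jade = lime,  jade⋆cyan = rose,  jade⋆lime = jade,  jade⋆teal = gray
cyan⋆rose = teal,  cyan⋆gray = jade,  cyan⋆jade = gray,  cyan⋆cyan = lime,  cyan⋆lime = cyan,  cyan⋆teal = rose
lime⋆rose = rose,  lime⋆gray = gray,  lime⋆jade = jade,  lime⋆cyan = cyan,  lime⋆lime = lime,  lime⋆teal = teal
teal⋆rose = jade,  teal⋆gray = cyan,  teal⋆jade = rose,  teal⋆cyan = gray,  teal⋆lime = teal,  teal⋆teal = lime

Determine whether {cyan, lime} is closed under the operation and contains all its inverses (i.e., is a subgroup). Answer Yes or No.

{cyan, lime} contains the identity lime.
Checking products: every product of two elements of {cyan, lime} (read from the table) lies in {cyan, lime}, so the set is closed.
In a finite group, a nonempty closed subset is a subgroup. So {cyan, lime} ≤ M.

Yes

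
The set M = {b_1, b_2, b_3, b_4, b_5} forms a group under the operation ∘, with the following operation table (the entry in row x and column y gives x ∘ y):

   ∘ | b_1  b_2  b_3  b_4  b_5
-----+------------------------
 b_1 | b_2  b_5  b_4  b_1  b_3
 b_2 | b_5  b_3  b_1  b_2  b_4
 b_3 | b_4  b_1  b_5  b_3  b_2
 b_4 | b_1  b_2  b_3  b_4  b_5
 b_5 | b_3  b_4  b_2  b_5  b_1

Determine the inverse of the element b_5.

b_2

First locate the identity: row b_4 matches the header, so b_4 is the identity.
Scan row b_5 for b_4: b_5 ∘ b_2 = b_4. Hence b_5^(-1) = b_2.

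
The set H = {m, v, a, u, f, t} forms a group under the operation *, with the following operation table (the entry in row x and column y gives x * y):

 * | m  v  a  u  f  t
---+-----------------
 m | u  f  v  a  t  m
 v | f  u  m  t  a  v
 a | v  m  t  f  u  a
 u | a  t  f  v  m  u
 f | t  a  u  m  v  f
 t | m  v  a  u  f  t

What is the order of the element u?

3

The identity element is t (its row matches the header).
u^1 = u
u^2 = u * u = v
u^3 = v * u = t
The first power of u equal to the identity is u^3, so ord(u) = 3.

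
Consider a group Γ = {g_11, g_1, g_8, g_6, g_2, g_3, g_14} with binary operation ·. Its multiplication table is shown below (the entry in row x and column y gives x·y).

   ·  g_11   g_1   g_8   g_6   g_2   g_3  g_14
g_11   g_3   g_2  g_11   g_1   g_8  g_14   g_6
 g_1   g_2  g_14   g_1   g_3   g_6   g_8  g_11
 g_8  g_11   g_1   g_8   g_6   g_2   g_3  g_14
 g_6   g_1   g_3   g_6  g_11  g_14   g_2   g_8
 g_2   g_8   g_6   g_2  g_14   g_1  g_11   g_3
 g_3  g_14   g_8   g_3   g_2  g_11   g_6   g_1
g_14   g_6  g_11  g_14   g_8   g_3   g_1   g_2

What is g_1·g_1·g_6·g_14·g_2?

g_3

g_1·g_1 = g_14
g_14·g_6 = g_8
g_8·g_14 = g_14
g_14·g_2 = g_3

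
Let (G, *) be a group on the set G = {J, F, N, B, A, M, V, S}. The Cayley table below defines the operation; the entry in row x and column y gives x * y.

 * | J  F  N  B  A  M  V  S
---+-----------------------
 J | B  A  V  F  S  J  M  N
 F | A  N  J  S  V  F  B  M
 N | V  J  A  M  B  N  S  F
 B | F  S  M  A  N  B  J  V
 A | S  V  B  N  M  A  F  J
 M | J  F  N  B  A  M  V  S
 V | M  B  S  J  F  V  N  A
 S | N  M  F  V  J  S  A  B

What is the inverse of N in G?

First locate the identity: row M matches the header, so M is the identity.
Scan row N for M: N * B = M. Hence N^(-1) = B.

B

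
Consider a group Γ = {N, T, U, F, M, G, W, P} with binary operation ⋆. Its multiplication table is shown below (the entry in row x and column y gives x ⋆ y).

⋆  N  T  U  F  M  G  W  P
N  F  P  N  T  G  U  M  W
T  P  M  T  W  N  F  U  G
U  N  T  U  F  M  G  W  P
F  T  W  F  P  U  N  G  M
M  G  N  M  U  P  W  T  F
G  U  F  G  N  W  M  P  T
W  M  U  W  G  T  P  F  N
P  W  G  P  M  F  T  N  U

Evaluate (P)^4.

P^1 = P
P^2 = P ⋆ P = U
P^3 = U ⋆ P = P
P^4 = P ⋆ P = U
(Structurally, Γ here is isomorphic to the cyclic group Z_8.)

U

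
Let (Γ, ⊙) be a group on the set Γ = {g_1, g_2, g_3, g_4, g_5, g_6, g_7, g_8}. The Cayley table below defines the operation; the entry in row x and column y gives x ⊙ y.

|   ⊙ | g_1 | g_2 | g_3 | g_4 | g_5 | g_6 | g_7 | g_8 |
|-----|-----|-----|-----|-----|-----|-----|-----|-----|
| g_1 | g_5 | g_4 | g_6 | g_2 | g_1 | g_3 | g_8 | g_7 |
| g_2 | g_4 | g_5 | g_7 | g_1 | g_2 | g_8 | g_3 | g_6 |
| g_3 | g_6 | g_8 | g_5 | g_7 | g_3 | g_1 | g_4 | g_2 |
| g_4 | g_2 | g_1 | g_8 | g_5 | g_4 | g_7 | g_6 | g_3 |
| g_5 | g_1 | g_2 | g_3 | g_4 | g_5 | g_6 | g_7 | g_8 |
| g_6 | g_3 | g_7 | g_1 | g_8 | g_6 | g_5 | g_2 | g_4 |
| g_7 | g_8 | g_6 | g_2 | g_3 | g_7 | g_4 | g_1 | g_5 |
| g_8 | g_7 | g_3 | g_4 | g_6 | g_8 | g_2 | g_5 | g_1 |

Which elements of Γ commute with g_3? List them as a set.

Compare row g_3 with column g_3 entry by entry.
g_6 ⊙ g_3 = g_1 = g_3 ⊙ g_6, so g_6 commutes with g_3.
g_8 ⊙ g_3 = g_4 but g_3 ⊙ g_8 = g_2, so g_8 does not.
Collecting the elements that commute with g_3: C(g_3) = {g_1, g_3, g_5, g_6}.

{g_1, g_3, g_5, g_6}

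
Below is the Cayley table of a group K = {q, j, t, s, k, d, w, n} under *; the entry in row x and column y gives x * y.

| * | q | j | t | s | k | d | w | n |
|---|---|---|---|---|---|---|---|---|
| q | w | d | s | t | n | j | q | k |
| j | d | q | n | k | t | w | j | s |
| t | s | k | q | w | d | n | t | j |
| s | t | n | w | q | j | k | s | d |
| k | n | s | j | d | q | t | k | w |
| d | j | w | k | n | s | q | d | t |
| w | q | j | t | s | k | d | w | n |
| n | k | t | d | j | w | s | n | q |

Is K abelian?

t * j = k but j * t = n.
Since t and j do not commute, K is not abelian.

No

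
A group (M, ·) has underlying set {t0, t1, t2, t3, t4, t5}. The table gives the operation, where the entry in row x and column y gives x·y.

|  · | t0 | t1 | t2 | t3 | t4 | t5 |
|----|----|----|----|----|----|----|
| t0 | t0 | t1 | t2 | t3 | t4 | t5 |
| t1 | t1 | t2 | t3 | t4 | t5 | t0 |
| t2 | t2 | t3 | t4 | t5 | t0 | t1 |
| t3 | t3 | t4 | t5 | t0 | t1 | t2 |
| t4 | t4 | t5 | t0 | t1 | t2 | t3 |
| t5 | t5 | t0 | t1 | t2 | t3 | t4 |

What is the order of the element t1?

The identity element is t0 (its row matches the header).
t1^1 = t1
t1^2 = t1·t1 = t2
t1^3 = t2·t1 = t3
t1^4 = t3·t1 = t4
t1^5 = t4·t1 = t5
t1^6 = t5·t1 = t0
The first power of t1 equal to the identity is t1^6, so ord(t1) = 6.
(Structurally, M here is isomorphic to the cyclic group Z_6.)

6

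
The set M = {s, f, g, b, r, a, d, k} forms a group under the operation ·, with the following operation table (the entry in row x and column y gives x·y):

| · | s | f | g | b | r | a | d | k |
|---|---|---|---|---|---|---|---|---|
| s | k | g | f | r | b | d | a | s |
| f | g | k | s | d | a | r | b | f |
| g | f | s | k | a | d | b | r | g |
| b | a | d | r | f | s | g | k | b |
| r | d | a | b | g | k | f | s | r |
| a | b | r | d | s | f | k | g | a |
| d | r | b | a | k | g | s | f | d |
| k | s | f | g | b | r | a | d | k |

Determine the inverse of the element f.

First locate the identity: row k matches the header, so k is the identity.
Scan row f for k: f·f = k. Hence f^(-1) = f.

f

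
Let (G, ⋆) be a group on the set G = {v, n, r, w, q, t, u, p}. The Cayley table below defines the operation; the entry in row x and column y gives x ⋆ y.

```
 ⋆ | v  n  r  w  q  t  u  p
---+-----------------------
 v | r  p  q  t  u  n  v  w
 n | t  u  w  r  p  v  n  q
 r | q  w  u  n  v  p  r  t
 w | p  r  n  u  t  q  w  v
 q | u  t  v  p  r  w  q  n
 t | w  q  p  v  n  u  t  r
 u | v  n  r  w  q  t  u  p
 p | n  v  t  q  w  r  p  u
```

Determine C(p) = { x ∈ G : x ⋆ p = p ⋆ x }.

{p, r, t, u}

Compare row p with column p entry by entry.
t ⋆ p = r = p ⋆ t, so t commutes with p.
q ⋆ p = n but p ⋆ q = w, so q does not.
Collecting the elements that commute with p: C(p) = {p, r, t, u}.
(Structurally, G here is isomorphic to the dihedral group D_4.)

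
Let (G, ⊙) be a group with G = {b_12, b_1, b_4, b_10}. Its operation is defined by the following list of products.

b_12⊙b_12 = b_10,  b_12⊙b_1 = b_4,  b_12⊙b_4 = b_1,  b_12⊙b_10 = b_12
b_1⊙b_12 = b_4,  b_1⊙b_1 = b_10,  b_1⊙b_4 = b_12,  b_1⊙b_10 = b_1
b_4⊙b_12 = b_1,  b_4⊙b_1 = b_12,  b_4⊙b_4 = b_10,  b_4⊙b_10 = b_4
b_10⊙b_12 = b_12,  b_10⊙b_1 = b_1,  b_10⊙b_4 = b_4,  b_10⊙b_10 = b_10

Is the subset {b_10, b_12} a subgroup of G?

Yes

{b_10, b_12} contains the identity b_10.
Checking products: every product of two elements of {b_10, b_12} (read from the table) lies in {b_10, b_12}, so the set is closed.
In a finite group, a nonempty closed subset is a subgroup. So {b_10, b_12} ≤ G.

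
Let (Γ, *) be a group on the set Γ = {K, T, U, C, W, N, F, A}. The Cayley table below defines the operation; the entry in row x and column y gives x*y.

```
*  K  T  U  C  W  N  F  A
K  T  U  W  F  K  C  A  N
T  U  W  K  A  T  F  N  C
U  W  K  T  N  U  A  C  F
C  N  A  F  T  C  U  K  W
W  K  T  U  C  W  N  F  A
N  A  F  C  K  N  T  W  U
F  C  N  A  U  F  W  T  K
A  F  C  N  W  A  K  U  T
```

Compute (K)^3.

U

K^1 = K
K^2 = K*K = T
K^3 = T*K = U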